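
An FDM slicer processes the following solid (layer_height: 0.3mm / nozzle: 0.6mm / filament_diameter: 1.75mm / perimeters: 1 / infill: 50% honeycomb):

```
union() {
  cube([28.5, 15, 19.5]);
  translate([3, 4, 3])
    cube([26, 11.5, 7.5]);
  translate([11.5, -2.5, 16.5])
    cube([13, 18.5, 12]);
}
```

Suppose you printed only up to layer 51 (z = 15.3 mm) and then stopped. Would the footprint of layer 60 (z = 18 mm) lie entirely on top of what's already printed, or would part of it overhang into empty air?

Compare the two slices. At z = 15.3: the cube is present — its section is the full 28.5×15 rectangle (area 427.50 mm²); the cube at (3, 4) does not reach this height (z outside [3, 10.5]); the cube at (11.5, -2.5) is not intersected at this z (z outside [16.5, 28.5]); Merging all regions: only the 28.5×15 cube is present, so the union is just that shape — area = 427.50 mm². At z = 18: the cube (footprint 28.5×15) is included at this height (area 427.50 mm²); the cube at (3, 4) does not reach this height (z outside [3, 10.5]); the 13×18.5 cube at (11.5, -2.5) contributes its full rectangle (area 240.50 mm²); Taking the union: the regions partially overlap — summed areas 668.00 mm² minus the doubly-counted overlap 195.00 mm² gives 473.00 mm² — area = 473.00 mm². Checking containment: at z = 18 the cross-section extends beyond the z = 15.3 cross-section by about 45.50 mm².

part overhangs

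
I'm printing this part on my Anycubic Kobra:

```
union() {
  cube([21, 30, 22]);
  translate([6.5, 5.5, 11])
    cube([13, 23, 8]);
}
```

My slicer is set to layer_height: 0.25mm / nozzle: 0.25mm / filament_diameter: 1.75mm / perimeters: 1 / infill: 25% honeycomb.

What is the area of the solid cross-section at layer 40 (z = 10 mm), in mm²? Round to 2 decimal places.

At z = 10 mm: the cube (footprint 21×30) is included at this height (area 630.00 mm²); the cube at (6.5, 5.5) is not intersected at this z (z outside [11, 19]); Combining (union): only the 21×30 cube is present, so the union is just that shape — area = 630.00 mm². Overall, the cross-section is a single solid region. Net area = 630.00 mm².

630.00 mm²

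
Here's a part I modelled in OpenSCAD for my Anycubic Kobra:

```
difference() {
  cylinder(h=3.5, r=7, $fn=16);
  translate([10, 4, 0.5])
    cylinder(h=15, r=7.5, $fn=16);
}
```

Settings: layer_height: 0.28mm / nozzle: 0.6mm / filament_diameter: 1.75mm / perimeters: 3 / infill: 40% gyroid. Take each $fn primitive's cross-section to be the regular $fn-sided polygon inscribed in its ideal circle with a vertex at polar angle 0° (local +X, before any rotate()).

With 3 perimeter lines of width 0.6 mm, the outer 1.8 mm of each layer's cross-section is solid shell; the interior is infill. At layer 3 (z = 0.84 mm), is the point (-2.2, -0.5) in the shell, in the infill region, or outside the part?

At z = 0.84 mm: the r=7 cylinder gives a regular 16-gon of circumradius 7 (constant along its height); the r=7.5 cylinder at (10, 4) gives a regular 16-gon of circumradius 7.5 (constant along its height); Taking the first minus the rest: starting from the r=7 cylinder, the r=7.5 cylinder at (10, 4) partially overlaps it — only the 22.79 mm² overlap (of its 172.21 mm²) is removed, clipping the outline — 1 connected region. Overall, the cross-section is a single solid region. The nearest boundary edge runs (-6.47, -2.68)→(-7.00, 0.00); distance from the point to it = 4.61 mm. The point is inside the cross-section and 4.61 mm from the nearest boundary — more than the 1.8 mm shell width (3 × 0.6), so it's in the infill interior.

infill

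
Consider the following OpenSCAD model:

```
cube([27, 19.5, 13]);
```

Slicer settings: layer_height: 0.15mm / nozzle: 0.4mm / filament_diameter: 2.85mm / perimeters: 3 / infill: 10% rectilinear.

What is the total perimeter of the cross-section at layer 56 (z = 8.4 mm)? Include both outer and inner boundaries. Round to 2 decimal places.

93.00 mm

At z = 8.4 mm: the cube is present — its section is the full 27×19.5 rectangle (perimeter 93.00 mm). Overall, the cross-section is a single solid region. Total boundary length (outer) = 93.00 mm.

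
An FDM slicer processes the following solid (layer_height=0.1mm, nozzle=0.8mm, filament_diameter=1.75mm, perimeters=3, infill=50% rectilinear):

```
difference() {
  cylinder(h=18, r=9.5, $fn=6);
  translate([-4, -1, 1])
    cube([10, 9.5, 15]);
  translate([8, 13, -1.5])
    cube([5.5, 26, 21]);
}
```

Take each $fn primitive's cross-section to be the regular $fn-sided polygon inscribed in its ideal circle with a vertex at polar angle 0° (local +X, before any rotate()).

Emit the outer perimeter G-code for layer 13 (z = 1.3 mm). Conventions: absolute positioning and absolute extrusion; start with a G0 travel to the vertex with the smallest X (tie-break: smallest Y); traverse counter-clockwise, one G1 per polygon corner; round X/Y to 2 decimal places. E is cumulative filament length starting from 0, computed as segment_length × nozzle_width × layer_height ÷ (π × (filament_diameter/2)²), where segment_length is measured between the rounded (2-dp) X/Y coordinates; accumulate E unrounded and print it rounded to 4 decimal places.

At z = 1.3 mm: the r=9.5 cylinder contributes a regular 6-gon of circumradius 9.5; the cube at (-4, -1) (footprint 10×9.5) is included at this height; the cube at (8, 13) is present — its section is the full 5.5×26 rectangle; Subtracting the remaining from the first: starting from the r=9.5 cylinder, the 10×9.5 cube at (-4, -1) partially overlaps it — only the 90.92 mm² overlap (of its 95.00 mm²) is removed, clipping the outline; the 5.5×26 cube at (8, 13) misses the remaining region (no effect) — 1 connected region. The outline is a single polygon with 9 vertices. Extrusion per mm of travel: 0.8 × 0.1 / (π × 0.875²) = 0.033260. Accumulating E over each segment gives final E = 2.3962.

G0 X-9.50 Y0.00 Z1.30
G1 X-4.75 Y-8.23 E0.3161
G1 X4.75 Y-8.23 E0.6320
G1 X9.50 Y0.00 E0.9481
G1 X6.00 Y6.06 E1.1808
G1 X6.00 Y-1.00 E1.4156
G1 X-4.00 Y-1.00 E1.7482
G1 X-4.00 Y8.23 E2.0552
G1 X-4.75 Y8.23 E2.0802
G1 X-9.50 Y0.00 E2.3962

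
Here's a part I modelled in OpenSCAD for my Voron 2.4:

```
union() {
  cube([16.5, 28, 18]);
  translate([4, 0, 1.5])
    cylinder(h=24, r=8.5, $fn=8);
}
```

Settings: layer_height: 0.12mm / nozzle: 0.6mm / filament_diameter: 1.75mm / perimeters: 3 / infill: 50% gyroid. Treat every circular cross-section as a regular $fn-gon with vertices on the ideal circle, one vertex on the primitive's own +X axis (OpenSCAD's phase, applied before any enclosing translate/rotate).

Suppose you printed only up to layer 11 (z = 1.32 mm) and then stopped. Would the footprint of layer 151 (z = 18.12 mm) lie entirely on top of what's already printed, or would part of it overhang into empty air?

part overhangs

Compare the two slices. At z = 1.32: the cube (footprint 16.5×28) is included at this height (area 462.00 mm²); the cylinder at (4, 0) is absent (z outside [1.5, 25.5]); Taking the union: only the 16.5×28 cube is present, so the union is just that shape — area = 462.00 mm². At z = 18.12: the cube is absent (z outside [0, 18]); the r=8.5 cylinder at (4, 0) contributes a regular 8-gon of circumradius 8.5 (area = (8/2)·8.500²·sin(360°/8) = 204.35 mm²); Combining (union): only the r=8.5 cylinder at (4, 0) is present, so the union is just that shape — area = 204.35 mm². Checking containment: at z = 18.12 the cross-section extends beyond the z = 1.32 cross-section by about 122.58 mm².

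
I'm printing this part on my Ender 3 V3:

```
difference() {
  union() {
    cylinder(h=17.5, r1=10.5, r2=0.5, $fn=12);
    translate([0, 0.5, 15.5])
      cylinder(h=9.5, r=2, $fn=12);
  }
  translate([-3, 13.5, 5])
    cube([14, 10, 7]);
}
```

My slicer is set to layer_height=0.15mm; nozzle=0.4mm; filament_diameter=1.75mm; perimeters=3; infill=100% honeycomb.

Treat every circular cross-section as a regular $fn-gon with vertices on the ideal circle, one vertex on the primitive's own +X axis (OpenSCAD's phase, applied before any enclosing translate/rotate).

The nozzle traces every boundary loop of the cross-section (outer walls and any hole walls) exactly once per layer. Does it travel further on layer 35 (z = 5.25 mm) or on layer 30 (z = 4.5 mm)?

Layer 35 (z = 5.25): the cone contributes a regular 12-gon of circumradius 7.500 (interpolated between r1=10.5 and r2=0.5 at t=0.300) (perimeter = 2·12·7.500·sin(180°/12) = 46.59 mm); the cylinder at (0, 0.5) is not intersected at this z (z outside [15.5, 25]); Combining (union): only the cone is present, so the union is just that shape — boundary = 46.59 mm; the cube at (-3, 13.5) is present — its section is the full 14×10 rectangle (perimeter 48.00 mm); Taking the first minus the rest: starting from that combined region, the 14×10 cube at (-3, 13.5) misses the remaining region (no effect) — boundary = 46.59 mm. So its perimeter = 46.59 mm. Layer 30 (z = 4.5): the cone: at t=0.257 of its height the radius interpolates to r₁+(r₂−r₁)t = 7.929, giving a regular 12-gon of that circumradius (perimeter = 2·12·7.929·sin(180°/12) = 49.25 mm); the cylinder at (0, 0.5) is absent (z outside [15.5, 25]); Merging all regions: only the cone is present, so the union is just that shape — boundary = 49.25 mm; the cube at (-3, 13.5) is absent (z outside [5, 12]); Taking the first minus the rest: none of the subtracted shapes is present at this height, so the result so far is unchanged — boundary = 49.25 mm. So its perimeter = 49.25 mm. Layer 30 is larger (49.25 vs 46.59 mm).

layer 30 (z = 4.5 mm)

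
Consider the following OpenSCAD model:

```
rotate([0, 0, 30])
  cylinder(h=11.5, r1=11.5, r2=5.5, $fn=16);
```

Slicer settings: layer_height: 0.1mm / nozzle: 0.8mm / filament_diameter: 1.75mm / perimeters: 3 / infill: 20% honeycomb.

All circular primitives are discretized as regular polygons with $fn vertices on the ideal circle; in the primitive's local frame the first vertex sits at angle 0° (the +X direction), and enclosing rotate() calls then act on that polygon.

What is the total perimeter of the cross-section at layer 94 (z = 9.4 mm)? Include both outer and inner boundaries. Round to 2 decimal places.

At z = 9.4 mm: the cone (r1=11.5→r2=5.5) has section circumradius 6.596 here — a regular 16-gon (perimeter = 2·16·6.596·sin(180°/16) = 41.18 mm); (rotated 30° about Z; rotation is an isometry so areas/perimeters/island counts are preserved). Overall, the cross-section is a single solid region. Total boundary length (outer) = 41.18 mm.

41.18 mm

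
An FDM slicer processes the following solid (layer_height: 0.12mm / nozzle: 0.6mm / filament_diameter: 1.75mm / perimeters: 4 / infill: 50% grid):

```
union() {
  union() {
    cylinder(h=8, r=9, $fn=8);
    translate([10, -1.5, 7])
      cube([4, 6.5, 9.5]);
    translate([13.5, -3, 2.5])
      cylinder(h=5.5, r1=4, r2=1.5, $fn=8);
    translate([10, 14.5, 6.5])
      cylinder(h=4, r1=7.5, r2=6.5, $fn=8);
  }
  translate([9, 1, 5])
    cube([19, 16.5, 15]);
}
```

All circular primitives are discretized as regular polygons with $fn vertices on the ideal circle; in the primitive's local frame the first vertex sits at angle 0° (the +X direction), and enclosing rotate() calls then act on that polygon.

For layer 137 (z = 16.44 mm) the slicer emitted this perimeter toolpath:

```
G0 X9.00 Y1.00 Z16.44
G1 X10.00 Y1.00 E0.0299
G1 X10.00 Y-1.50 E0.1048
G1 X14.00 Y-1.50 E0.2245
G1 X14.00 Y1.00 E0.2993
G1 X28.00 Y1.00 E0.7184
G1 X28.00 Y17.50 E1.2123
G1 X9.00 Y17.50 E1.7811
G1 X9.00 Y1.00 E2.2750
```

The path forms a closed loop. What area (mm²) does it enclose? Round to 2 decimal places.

323.50 mm²

Apply the shoelace formula to the sequence of (X, Y) vertices; enclosed area = 323.50 mm².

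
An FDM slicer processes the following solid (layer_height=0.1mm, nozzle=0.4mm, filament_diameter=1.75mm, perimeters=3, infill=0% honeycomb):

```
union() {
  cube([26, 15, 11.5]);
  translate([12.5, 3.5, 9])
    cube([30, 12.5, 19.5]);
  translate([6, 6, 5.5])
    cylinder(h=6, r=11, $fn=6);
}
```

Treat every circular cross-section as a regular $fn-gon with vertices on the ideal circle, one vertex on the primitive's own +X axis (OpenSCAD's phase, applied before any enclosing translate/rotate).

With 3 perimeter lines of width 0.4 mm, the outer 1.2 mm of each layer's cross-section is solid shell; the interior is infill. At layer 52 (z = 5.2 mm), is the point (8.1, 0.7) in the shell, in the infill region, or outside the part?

At z = 5.2 mm: the cube (footprint 26×15) is included at this height; the cube at (12.5, 3.5) is not intersected at this z (z outside [9, 28.5]); the cylinder at (6, 6) is absent (z outside [5.5, 11.5]); Combining (union): only the 26×15 cube is present, so the union is just that shape — 1 connected region. Overall, the cross-section is a single solid region. The nearest boundary edge runs (0.00, 0.00)→(26.00, 0.00); distance from the point to it = 0.70 mm. The point is inside the cross-section, 0.70 mm from the nearest boundary — within the 1.2 mm shell band (3 × 0.4).

shell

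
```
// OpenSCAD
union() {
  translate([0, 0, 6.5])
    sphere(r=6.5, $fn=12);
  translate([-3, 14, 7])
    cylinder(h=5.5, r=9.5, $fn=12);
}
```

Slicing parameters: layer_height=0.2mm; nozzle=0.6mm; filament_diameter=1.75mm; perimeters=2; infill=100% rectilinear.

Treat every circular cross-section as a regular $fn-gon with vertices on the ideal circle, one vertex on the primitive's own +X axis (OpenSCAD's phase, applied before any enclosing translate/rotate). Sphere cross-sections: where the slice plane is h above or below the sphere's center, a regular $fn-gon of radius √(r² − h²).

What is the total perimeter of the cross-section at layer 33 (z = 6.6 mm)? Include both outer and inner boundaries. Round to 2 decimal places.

40.37 mm

At z = 6.6 mm: the r=6.5 sphere slices to a regular 12-gon of circumradius 6.499 (√(r²−h²) with h=0.1 from center) (perimeter = 2·12·6.499·sin(180°/12) = 40.37 mm); the cylinder at (-3, 14) does not reach this height (z outside [7, 12.5]); Combining (union): only the r=6.5 sphere is present, so the union is just that shape — boundary = 40.37 mm. Overall, the cross-section is a single solid region. Total boundary length (outer) = 40.37 mm.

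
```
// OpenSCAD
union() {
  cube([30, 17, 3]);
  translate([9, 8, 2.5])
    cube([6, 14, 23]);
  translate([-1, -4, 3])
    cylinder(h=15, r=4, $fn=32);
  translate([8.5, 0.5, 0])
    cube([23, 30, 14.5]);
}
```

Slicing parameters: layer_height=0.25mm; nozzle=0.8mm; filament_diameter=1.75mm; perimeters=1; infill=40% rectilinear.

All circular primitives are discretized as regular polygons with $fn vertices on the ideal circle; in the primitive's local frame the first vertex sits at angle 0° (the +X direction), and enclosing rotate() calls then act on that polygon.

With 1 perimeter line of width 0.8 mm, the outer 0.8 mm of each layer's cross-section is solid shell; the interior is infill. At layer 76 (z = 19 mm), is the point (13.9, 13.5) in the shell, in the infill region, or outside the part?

infill

At z = 19 mm: the cube is not intersected at this z (z outside [0, 3]); the cube at (9, 8) is present — its section is the full 6×14 rectangle; the cylinder at (-1, -4) is not intersected at this z (z outside [3, 18]); the cube at (8.5, 0.5) is not intersected at this z (z outside [0, 14.5]); Taking the union: only the 6×14 cube at (9, 8) is present, so the union is just that shape — 1 connected region. Overall, the cross-section is a single solid region. The nearest boundary edge runs (15.00, 8.00)→(15.00, 22.00); distance from the point to it = 1.10 mm. The point is inside the cross-section and 1.10 mm from the nearest boundary — more than the 0.8 mm shell width (1 × 0.8), so it's in the infill interior.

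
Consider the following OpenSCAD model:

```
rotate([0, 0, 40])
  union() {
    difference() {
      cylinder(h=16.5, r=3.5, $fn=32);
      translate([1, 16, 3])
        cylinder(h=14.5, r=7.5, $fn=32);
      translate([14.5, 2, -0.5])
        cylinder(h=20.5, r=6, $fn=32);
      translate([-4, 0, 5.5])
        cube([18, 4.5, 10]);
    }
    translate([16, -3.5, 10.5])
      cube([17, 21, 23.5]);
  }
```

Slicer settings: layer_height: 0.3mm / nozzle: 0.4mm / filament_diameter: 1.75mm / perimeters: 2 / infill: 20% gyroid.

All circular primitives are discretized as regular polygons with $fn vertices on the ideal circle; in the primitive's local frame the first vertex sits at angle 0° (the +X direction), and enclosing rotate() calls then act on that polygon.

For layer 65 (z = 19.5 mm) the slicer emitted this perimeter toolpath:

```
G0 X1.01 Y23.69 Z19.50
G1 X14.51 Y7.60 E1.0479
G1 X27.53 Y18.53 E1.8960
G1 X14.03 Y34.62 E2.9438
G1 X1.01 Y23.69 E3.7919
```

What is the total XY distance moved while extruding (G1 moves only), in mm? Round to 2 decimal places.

Sum the Euclidean lengths of each G1 segment: total = 76.01 mm.

76.01 mm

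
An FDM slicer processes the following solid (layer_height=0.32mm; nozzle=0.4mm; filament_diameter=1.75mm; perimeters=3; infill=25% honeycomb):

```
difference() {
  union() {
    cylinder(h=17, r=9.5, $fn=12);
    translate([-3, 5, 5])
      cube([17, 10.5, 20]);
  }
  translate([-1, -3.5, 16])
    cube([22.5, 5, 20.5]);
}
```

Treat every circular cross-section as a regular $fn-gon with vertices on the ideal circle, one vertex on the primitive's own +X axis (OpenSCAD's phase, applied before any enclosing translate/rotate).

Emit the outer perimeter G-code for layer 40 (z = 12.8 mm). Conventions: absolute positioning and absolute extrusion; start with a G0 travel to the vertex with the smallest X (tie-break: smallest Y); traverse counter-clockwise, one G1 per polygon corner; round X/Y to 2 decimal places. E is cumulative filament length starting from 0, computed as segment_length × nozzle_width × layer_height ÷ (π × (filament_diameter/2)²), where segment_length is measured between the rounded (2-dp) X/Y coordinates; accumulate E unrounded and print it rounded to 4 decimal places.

G0 X-9.50 Y0.00 Z12.80
G1 X-8.23 Y-4.75 E0.2617
G1 X-4.75 Y-8.23 E0.5236
G1 X0.00 Y-9.50 E0.7852
G1 X4.75 Y-8.23 E1.0469
G1 X8.23 Y-4.75 E1.3088
G1 X9.50 Y0.00 E1.5704
G1 X8.23 Y4.75 E1.8321
G1 X7.98 Y5.00 E1.8509
G1 X14.00 Y5.00 E2.1713
G1 X14.00 Y15.50 E2.7300
G1 X-3.00 Y15.50 E3.6347
G1 X-3.00 Y8.70 E3.9966
G1 X-4.75 Y8.23 E4.0930
G1 X-8.23 Y4.75 E4.3549
G1 X-9.50 Y0.00 E4.6166

At z = 12.8 mm: the r=9.5 cylinder contributes a regular 12-gon of circumradius 9.5; the cube at (-3, 5) is present — its section is the full 17×10.5 rectangle; Combining (union): the regions partially overlap (shared area 35.85 mm²), so overlapping operands fuse into one piece — 1 connected region; the cube at (-1, -3.5) does not reach this height (z outside [16, 36.5]); Taking the first minus the rest: none of the subtracted shapes is present at this height, so the result so far is unchanged — 1 connected region. The outline is a single polygon with 15 vertices. Extrusion per mm of travel: 0.4 × 0.32 / (π × 0.875²) = 0.053216. Accumulating E over each segment gives final E = 4.6166.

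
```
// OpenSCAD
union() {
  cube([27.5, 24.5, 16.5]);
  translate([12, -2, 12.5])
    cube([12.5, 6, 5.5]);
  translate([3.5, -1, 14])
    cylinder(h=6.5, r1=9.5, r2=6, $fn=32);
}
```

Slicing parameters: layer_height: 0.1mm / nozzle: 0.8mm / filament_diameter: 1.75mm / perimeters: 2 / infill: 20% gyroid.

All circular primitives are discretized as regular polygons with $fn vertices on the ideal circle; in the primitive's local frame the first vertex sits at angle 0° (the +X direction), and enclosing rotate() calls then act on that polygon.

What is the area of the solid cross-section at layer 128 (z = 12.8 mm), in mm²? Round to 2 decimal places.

At z = 12.8 mm: the cube is present — its section is the full 27.5×24.5 rectangle (area 673.75 mm²); the cube at (12, -2) is present — its section is the full 12.5×6 rectangle (area 75.00 mm²); the cone at (3.5, -1) is absent (z outside [14, 20.5]); Combining (union): the regions partially overlap — summed areas 748.75 mm² minus the doubly-counted overlap 50.00 mm² gives 698.75 mm² — area = 698.75 mm². Overall, the cross-section is a single solid region. Net area = 698.75 mm².

698.75 mm²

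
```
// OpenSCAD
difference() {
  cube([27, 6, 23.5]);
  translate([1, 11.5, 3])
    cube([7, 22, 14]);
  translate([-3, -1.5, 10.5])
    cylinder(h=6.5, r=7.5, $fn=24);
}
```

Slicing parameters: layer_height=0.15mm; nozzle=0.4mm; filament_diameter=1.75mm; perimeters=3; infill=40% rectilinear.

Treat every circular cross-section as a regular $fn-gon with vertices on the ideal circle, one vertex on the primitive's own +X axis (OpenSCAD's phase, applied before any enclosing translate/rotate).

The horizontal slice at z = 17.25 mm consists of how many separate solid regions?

At z = 17.25 mm: the 27×6 cube contributes its full rectangle; the cube at (1, 11.5) does not reach this height (z outside [3, 17]); the cylinder at (-3, -1.5) is not intersected at this z (z outside [10.5, 17]); Subtracting the remaining from the first: none of the subtracted shapes is present at this height, so the 27×6 cube is unchanged — 1 connected region. The result has 1 disconnected region.

1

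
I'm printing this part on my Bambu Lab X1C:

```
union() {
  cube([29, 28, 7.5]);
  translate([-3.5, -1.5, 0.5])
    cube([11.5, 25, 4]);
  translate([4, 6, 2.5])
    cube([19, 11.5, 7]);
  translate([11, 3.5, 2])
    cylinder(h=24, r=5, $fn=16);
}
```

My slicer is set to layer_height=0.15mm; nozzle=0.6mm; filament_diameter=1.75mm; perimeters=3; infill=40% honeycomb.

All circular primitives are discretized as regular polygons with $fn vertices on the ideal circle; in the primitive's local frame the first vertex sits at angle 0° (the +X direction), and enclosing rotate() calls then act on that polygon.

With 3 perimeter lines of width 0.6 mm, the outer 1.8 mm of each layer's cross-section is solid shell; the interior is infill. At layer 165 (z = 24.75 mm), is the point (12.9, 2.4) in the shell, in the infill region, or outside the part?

At z = 24.75 mm: the cube is absent (z outside [0, 7.5]); the cube at (-3.5, -1.5) is not intersected at this z (z outside [0.5, 4.5]); the cube at (4, 6) does not reach this height (z outside [2.5, 9.5]); the cylinder at (11, 3.5): section is a regular 16-gon, circumradius r=5; Merging all regions: only the r=5 cylinder at (11, 3.5) is present, so the union is just that shape — 1 connected region. Overall, the cross-section is a single solid region. The nearest boundary edge runs (14.54, -0.04)→(15.62, 1.59); distance from the point to it = 2.71 mm. The point is inside the cross-section and 2.71 mm from the nearest boundary — more than the 1.8 mm shell width (3 × 0.6), so it's in the infill interior.

infill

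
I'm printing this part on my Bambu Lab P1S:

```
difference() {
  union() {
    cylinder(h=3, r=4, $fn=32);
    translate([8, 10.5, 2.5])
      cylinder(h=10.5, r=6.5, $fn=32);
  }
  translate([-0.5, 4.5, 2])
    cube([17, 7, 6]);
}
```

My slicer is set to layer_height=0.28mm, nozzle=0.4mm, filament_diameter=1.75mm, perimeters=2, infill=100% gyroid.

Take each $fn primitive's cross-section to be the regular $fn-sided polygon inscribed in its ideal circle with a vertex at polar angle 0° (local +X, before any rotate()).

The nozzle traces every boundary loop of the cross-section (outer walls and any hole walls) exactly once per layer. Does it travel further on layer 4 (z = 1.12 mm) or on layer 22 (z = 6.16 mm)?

layer 22 (z = 6.16 mm)

Layer 4 (z = 1.12): the r=4 cylinder contributes a regular 32-gon of circumradius 4 (perimeter = 2·32·4.000·sin(180°/32) = 25.09 mm); the cylinder at (8, 10.5) is not intersected at this z (z outside [2.5, 13]); Combining (union): only the r=4 cylinder is present, so the union is just that shape — boundary = 25.09 mm; the cube at (-0.5, 4.5) does not reach this height (z outside [2, 8]); Subtracting the remaining from the first: none of the subtracted shapes is present at this height, so the result so far is unchanged — boundary = 25.09 mm. So its perimeter = 25.09 mm. Layer 22 (z = 6.16): the cylinder is absent (z outside [0, 3]); the r=6.5 cylinder at (8, 10.5) gives a regular 32-gon of circumradius 6.5 (constant along its height) (perimeter = 2·32·6.500·sin(180°/32) = 40.78 mm); Merging all regions: only the r=6.5 cylinder at (8, 10.5) is present, so the union is just that shape — boundary = 40.78 mm; the cube at (-0.5, 4.5) (footprint 17×7) is included at this height (perimeter 48.00 mm); After the difference (first − rest): starting from the result so far, the 17×7 cube at (-0.5, 4.5) partially overlaps it — only the 77.27 mm² overlap (of its 119.00 mm²) is removed, clipping the outline — boundary = 41.29 mm. So its perimeter = 41.29 mm. Layer 22 is larger (41.29 vs 25.09 mm).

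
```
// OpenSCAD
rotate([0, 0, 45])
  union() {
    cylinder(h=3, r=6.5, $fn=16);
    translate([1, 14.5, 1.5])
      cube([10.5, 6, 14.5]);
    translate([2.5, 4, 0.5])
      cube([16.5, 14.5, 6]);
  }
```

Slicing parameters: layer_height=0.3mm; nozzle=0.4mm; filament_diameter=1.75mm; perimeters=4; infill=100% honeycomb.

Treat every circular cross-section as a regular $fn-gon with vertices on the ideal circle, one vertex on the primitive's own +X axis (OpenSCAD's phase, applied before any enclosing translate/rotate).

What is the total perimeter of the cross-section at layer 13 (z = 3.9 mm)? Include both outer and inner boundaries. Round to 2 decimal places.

At z = 3.9 mm: the cylinder does not reach this height (z outside [0, 3]); the 10.5×6 cube at (1, 14.5) contributes its full rectangle (perimeter 33.00 mm); the 16.5×14.5 cube at (2.5, 4) contributes its full rectangle (perimeter 62.00 mm); Taking the union: the regions partially overlap (shared area 36.00 mm²), so the edge portions inside another operand are dropped and the merged outline is re-measured after clipping — boundary = 69.00 mm; (whole slice rotated 45° about Z — lengths, areas and connectivity unchanged). Overall, the cross-section is a single solid region. Total boundary length (outer) = 69.00 mm.

69.00 mm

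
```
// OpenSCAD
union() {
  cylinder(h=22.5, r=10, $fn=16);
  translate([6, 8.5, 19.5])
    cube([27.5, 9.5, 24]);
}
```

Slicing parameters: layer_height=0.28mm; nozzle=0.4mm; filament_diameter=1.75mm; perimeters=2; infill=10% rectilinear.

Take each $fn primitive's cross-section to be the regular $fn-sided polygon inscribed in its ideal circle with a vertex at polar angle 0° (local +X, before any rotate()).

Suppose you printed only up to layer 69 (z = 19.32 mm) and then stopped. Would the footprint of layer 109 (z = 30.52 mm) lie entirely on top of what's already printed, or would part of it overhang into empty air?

Compare the two slices. At z = 19.32: the r=10 cylinder contributes a regular 16-gon of circumradius 10 (area = (16/2)·10.000²·sin(360°/16) = 306.15 mm²); the cube at (6, 8.5) does not reach this height (z outside [19.5, 43.5]); Merging all regions: only the r=10 cylinder is present, so the union is just that shape — area = 306.15 mm². At z = 30.52: the cylinder is not intersected at this z (z outside [0, 22.5]); the cube at (6, 8.5) (footprint 27.5×9.5) is included at this height (area 261.25 mm²); Merging all regions: only the 27.5×9.5 cube at (6, 8.5) is present, so the union is just that shape — area = 261.25 mm². Checking containment: at z = 30.52 the cross-section extends beyond the z = 19.32 cross-section by about 261.25 mm².

part overhangs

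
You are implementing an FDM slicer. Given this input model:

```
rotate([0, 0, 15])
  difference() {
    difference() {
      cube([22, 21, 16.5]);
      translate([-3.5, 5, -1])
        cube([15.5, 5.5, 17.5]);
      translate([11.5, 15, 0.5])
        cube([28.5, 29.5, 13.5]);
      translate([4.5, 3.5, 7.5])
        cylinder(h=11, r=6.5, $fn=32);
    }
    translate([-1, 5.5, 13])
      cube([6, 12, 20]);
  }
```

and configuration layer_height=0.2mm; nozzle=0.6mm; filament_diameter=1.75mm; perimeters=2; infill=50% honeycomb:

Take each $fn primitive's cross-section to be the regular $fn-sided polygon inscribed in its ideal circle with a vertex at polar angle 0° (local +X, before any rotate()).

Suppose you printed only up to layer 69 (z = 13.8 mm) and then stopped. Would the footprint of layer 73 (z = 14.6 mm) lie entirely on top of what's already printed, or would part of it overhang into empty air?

Compare the two slices. At z = 13.8: the cube is present — its section is the full 22×21 rectangle (area 462.00 mm²); the cube at (-3.5, 5) (footprint 15.5×5.5) is included at this height (area 85.25 mm²); the cube at (11.5, 15) is present — its section is the full 28.5×29.5 rectangle (area 840.75 mm²); the r=6.5 cylinder at (4.5, 3.5) contributes a regular 32-gon of circumradius 6.5 (area = (32/2)·6.500²·sin(360°/32) = 131.88 mm²); Subtracting the remaining from the first: starting from the 22×21 cube (462.00 mm²), the 15.5×5.5 cube at (-3.5, 5) partially overlaps it — only the 66.00 mm² overlap (of its 85.25 mm²) is removed, clipping the outline; the 28.5×29.5 cube at (11.5, 15) partially overlaps it — only the 63.00 mm² overlap (of its 840.75 mm²) is removed, clipping the outline; the r=6.5 cylinder at (4.5, 3.5) partially overlaps it — only the 53.65 mm² overlap (of its 131.88 mm²) is removed, clipping the outline — area = 279.35 mm²; the 6×12 cube at (-1, 5.5) contributes its full rectangle (area 72.00 mm²); After the difference (first − rest): starting from that combined region (279.35 mm²), the 6×12 cube at (-1, 5.5) partially overlaps it — only the 35.00 mm² overlap (of its 72.00 mm²) is removed, clipping the outline — area = 244.35 mm²; (whole slice rotated 15° about Z — lengths, areas and connectivity unchanged). At z = 14.6: the cube (footprint 22×21) is included at this height (area 462.00 mm²); the cube at (-3.5, 5) (footprint 15.5×5.5) is included at this height (area 85.25 mm²); the cube at (11.5, 15) is not intersected at this z (z outside [0.5, 14]); the r=6.5 cylinder at (4.5, 3.5) contributes a regular 32-gon of circumradius 6.5 (area = (32/2)·6.500²·sin(360°/32) = 131.88 mm²); Taking the first minus the rest: starting from the 22×21 cube (462.00 mm²), the 15.5×5.5 cube at (-3.5, 5) partially overlaps it — only the 66.00 mm² overlap (of its 85.25 mm²) is removed, clipping the outline; the r=6.5 cylinder at (4.5, 3.5) partially overlaps it — only the 53.65 mm² overlap (of its 131.88 mm²) is removed, clipping the outline — area = 342.35 mm²; the cube at (-1, 5.5) (footprint 6×12) is included at this height (area 72.00 mm²); Subtracting the remaining from the first: starting from the result so far (342.35 mm²), the 6×12 cube at (-1, 5.5) partially overlaps it — only the 35.00 mm² overlap (of its 72.00 mm²) is removed, clipping the outline — area = 307.35 mm²; (rotated 15° about Z; rotation is an isometry so areas/perimeters/island counts are preserved). Checking containment: at z = 14.6 the cross-section extends beyond the z = 13.8 cross-section by about 63.00 mm².

part overhangs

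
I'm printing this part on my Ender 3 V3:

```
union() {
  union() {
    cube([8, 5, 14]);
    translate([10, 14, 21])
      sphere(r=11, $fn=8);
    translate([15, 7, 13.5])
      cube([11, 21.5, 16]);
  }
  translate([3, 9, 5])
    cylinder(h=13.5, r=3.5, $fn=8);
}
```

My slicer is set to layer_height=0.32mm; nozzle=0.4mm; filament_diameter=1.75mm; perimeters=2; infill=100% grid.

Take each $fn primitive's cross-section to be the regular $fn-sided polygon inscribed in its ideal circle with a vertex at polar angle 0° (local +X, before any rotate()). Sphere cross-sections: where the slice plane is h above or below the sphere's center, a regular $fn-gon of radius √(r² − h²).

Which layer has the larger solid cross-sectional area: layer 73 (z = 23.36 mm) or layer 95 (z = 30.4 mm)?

Layer 73 (z = 23.36): the cube is absent (z outside [0, 14]); the r=11 sphere at (10, 14) contributes a regular 8-gon of circumradius √(11²−2.36²) = 10.744 (area = (8/2)·10.744²·sin(360°/8) = 326.49 mm²); the cube at (15, 7) is present — its section is the full 11×21.5 rectangle (area 236.50 mm²); Merging all regions: the regions partially overlap — summed areas 562.99 mm² minus the doubly-counted overlap 63.14 mm² gives 499.85 mm² — area = 499.85 mm²; the cylinder at (3, 9) does not reach this height (z outside [5, 18.5]); Combining (union): only the result so far is present, so the union is just that shape — area = 499.85 mm². So its area = 499.85 mm². Layer 95 (z = 30.4): the cube does not reach this height (z outside [0, 14]); the r=11 sphere at (10, 14) contributes a regular 8-gon of circumradius √(11²−9.4²) = 5.713 (area = (8/2)·5.713²·sin(360°/8) = 92.32 mm²); the cube at (15, 7) is not intersected at this z (z outside [13.5, 29.5]); Merging all regions: only the r=11 sphere at (10, 14) is present, so the union is just that shape — area = 92.32 mm²; the cylinder at (3, 9) does not reach this height (z outside [5, 18.5]); Combining (union): only the result so far is present, so the union is just that shape — area = 92.32 mm². So its area = 92.32 mm². Layer 73 is larger (499.85 vs 92.32 mm²).

layer 73 (z = 23.36 mm)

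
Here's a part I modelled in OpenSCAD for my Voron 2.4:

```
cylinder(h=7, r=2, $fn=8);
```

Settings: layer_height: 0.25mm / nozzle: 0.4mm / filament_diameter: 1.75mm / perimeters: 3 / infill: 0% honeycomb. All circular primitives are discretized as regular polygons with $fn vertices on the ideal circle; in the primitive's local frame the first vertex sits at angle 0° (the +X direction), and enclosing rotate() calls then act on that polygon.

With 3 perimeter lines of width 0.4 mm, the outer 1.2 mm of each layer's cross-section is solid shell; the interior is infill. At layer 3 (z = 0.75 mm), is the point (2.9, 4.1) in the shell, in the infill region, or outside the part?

At z = 0.75 mm: the r=2 cylinder gives a regular 8-gon of circumradius 2 (constant along its height). Overall, the cross-section is a single solid region. The nearest boundary edge runs (2.00, 0.00)→(1.41, 1.41); distance from the point to it = 3.07 mm. The point is not inside any of the regions above, so it lies outside the cross-section (3.07 mm from the nearest boundary).

outside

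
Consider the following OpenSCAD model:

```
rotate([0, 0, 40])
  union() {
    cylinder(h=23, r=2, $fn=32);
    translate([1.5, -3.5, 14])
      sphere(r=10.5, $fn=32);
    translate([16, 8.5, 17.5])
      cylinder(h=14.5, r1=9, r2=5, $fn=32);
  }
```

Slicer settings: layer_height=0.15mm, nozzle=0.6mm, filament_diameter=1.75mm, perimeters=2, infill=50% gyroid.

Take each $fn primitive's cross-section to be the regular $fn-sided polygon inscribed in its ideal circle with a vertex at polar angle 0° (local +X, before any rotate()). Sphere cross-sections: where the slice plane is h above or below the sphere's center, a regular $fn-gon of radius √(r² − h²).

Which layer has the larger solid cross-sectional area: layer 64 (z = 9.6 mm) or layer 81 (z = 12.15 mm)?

layer 81 (z = 12.15 mm)

Layer 64 (z = 9.6): the r=2 cylinder gives a regular 32-gon of circumradius 2 (constant along its height) (area = (32/2)·2.000²·sin(360°/32) = 12.49 mm²); the r=10.5 sphere at (1.5, -3.5) slices to a regular 32-gon of circumradius 9.534 (√(r²−h²) with h=4.4 from center) (area = (32/2)·9.534²·sin(360°/32) = 283.71 mm²); the cone at (16, 8.5) is absent (z outside [17.5, 32]); Combining (union): the r=2 cylinder lies entirely inside the r=10.5 sphere at (1.5, -3.5), so the union is just the r=10.5 sphere at (1.5, -3.5) — area = 283.71 mm²; (rotated 40° about Z; rotation is an isometry so areas/perimeters/island counts are preserved). So its area = 283.71 mm². Layer 81 (z = 12.15): the r=2 cylinder gives a regular 32-gon of circumradius 2 (constant along its height) (area = (32/2)·2.000²·sin(360°/32) = 12.49 mm²); the r=10.5 sphere at (1.5, -3.5) slices to a regular 32-gon of circumradius 10.336 (√(r²−h²) with h=1.85 from center) (area = (32/2)·10.336²·sin(360°/32) = 333.46 mm²); the cone at (16, 8.5) does not reach this height (z outside [17.5, 32]); Taking the union: the r=2 cylinder lies entirely inside the r=10.5 sphere at (1.5, -3.5), so the union is just the r=10.5 sphere at (1.5, -3.5) — area = 333.46 mm²; (rotated 40° about Z; rotation is an isometry so areas/perimeters/island counts are preserved). So its area = 333.46 mm². Layer 81 is larger (333.46 vs 283.71 mm²).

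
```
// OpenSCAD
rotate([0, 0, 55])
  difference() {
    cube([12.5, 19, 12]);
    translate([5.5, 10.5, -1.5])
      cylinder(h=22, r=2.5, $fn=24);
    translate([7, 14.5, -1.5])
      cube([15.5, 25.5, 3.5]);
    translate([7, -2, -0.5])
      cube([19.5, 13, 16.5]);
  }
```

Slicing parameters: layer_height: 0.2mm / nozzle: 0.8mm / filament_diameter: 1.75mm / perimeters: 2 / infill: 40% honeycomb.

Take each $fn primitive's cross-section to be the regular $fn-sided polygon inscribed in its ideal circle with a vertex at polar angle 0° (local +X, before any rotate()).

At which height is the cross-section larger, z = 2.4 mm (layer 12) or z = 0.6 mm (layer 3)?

Layer 12 (z = 2.4): the 12.5×19 cube contributes its full rectangle (area 237.50 mm²); the r=2.5 cylinder at (5.5, 10.5) contributes a regular 24-gon of circumradius 2.5 (area = (24/2)·2.500²·sin(360°/24) = 19.41 mm²); the cube at (7, 14.5) is absent (z outside [-1.5, 2]); the cube at (7, -2) (footprint 19.5×13) is included at this height (area 253.50 mm²); Taking the first minus the rest: starting from the 12.5×19 cube (237.50 mm²), the r=2.5 cylinder at (5.5, 10.5) lies wholly inside it (removes its full 19.41 mm² and its 15.66 mm outline becomes a hole wall); the 19.5×13 cube at (7, -2) partially overlaps it — only the 58.65 mm² overlap (of its 253.50 mm²) is removed, clipping the outline — area = 159.44 mm²; (whole slice rotated 55° about Z — lengths, areas and connectivity unchanged). So its area = 159.44 mm². Layer 3 (z = 0.6): the cube (footprint 12.5×19) is included at this height (area 237.50 mm²); the cylinder at (5.5, 10.5): section is a regular 24-gon, circumradius r=2.5 (area = (24/2)·2.500²·sin(360°/24) = 19.41 mm²); the cube at (7, 14.5) (footprint 15.5×25.5) is included at this height (area 395.25 mm²); the 19.5×13 cube at (7, -2) contributes its full rectangle (area 253.50 mm²); Subtracting the remaining from the first: starting from the 12.5×19 cube (237.50 mm²), the r=2.5 cylinder at (5.5, 10.5) lies wholly inside it (removes its full 19.41 mm² and its 15.66 mm outline becomes a hole wall); the 15.5×25.5 cube at (7, 14.5) partially overlaps it — only the 24.75 mm² overlap (of its 395.25 mm²) is removed, clipping the outline; the 19.5×13 cube at (7, -2) partially overlaps it — only the 58.65 mm² overlap (of its 253.50 mm²) is removed, clipping the outline — area = 134.69 mm²; (rotated 55° about Z; rotation is an isometry so areas/perimeters/island counts are preserved). So its area = 134.69 mm². Layer 12 is larger (159.44 vs 134.69 mm²).

layer 12 (z = 2.4 mm)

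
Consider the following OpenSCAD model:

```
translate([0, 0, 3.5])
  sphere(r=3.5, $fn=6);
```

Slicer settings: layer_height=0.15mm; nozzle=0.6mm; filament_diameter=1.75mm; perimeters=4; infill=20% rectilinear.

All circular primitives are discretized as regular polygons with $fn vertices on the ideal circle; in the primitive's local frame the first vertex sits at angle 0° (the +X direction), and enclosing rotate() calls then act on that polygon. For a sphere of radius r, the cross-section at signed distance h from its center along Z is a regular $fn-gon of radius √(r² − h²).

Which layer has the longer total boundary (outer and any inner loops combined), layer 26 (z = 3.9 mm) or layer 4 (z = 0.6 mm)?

Layer 26 (z = 3.9): the r=3.5 sphere slices to a regular 6-gon of circumradius 3.477 (√(r²−h²) with h=0.4 from center) (perimeter = 2·6·3.477·sin(180°/6) = 20.86 mm). So its perimeter = 20.86 mm. Layer 4 (z = 0.6): the sphere: section is a regular 6-gon, circumradius = √(r²−h²) = √(3.5²−2.9²) = 1.960 (perimeter = 2·6·1.960·sin(180°/6) = 11.76 mm). So its perimeter = 11.76 mm. Layer 26 is larger (20.86 vs 11.76 mm).

layer 26 (z = 3.9 mm)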